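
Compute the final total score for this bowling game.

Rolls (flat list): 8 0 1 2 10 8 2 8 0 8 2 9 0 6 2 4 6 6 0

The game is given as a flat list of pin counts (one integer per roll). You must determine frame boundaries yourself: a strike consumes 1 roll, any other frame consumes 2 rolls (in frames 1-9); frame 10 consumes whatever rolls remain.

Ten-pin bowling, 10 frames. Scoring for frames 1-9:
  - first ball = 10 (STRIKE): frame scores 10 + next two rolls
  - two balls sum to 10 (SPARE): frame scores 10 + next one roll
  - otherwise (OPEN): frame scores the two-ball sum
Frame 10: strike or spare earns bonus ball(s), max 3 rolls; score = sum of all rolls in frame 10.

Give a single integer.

Frame 1: OPEN (8+0=8). Cumulative: 8
Frame 2: OPEN (1+2=3). Cumulative: 11
Frame 3: STRIKE. 10 + next two rolls (8+2) = 20. Cumulative: 31
Frame 4: SPARE (8+2=10). 10 + next roll (8) = 18. Cumulative: 49
Frame 5: OPEN (8+0=8). Cumulative: 57
Frame 6: SPARE (8+2=10). 10 + next roll (9) = 19. Cumulative: 76
Frame 7: OPEN (9+0=9). Cumulative: 85
Frame 8: OPEN (6+2=8). Cumulative: 93
Frame 9: SPARE (4+6=10). 10 + next roll (6) = 16. Cumulative: 109
Frame 10: OPEN. Sum of all frame-10 rolls (6+0) = 6. Cumulative: 115

Answer: 115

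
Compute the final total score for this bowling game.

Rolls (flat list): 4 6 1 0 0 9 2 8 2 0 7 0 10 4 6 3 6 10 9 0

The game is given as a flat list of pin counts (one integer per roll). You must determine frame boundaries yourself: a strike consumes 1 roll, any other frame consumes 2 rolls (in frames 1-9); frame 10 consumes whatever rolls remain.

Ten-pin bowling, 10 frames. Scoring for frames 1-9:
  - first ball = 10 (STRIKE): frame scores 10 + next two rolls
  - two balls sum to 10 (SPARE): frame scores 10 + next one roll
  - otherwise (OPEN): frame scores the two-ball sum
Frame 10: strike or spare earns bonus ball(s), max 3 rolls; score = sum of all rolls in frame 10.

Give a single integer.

Answer: 103

Derivation:
Frame 1: SPARE (4+6=10). 10 + next roll (1) = 11. Cumulative: 11
Frame 2: OPEN (1+0=1). Cumulative: 12
Frame 3: OPEN (0+9=9). Cumulative: 21
Frame 4: SPARE (2+8=10). 10 + next roll (2) = 12. Cumulative: 33
Frame 5: OPEN (2+0=2). Cumulative: 35
Frame 6: OPEN (7+0=7). Cumulative: 42
Frame 7: STRIKE. 10 + next two rolls (4+6) = 20. Cumulative: 62
Frame 8: SPARE (4+6=10). 10 + next roll (3) = 13. Cumulative: 75
Frame 9: OPEN (3+6=9). Cumulative: 84
Frame 10: STRIKE. Sum of all frame-10 rolls (10+9+0) = 19. Cumulative: 103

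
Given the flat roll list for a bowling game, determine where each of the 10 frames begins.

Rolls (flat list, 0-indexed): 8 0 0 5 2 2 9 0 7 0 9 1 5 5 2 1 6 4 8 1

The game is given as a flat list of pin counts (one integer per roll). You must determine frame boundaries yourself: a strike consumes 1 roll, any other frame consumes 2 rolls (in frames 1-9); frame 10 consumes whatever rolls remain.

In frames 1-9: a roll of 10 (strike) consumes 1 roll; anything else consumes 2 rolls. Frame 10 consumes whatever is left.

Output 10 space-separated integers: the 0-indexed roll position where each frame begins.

Frame 1 starts at roll index 0: rolls=8,0 (sum=8), consumes 2 rolls
Frame 2 starts at roll index 2: rolls=0,5 (sum=5), consumes 2 rolls
Frame 3 starts at roll index 4: rolls=2,2 (sum=4), consumes 2 rolls
Frame 4 starts at roll index 6: rolls=9,0 (sum=9), consumes 2 rolls
Frame 5 starts at roll index 8: rolls=7,0 (sum=7), consumes 2 rolls
Frame 6 starts at roll index 10: rolls=9,1 (sum=10), consumes 2 rolls
Frame 7 starts at roll index 12: rolls=5,5 (sum=10), consumes 2 rolls
Frame 8 starts at roll index 14: rolls=2,1 (sum=3), consumes 2 rolls
Frame 9 starts at roll index 16: rolls=6,4 (sum=10), consumes 2 rolls
Frame 10 starts at roll index 18: 2 remaining rolls

Answer: 0 2 4 6 8 10 12 14 16 18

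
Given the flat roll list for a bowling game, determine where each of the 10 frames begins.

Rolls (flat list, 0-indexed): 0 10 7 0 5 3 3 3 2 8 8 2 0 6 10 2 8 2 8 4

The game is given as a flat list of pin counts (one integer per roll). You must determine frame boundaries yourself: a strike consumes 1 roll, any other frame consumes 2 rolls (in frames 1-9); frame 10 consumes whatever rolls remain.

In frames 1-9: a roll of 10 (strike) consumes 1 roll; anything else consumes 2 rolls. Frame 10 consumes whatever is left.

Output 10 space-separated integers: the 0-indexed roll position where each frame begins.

Frame 1 starts at roll index 0: rolls=0,10 (sum=10), consumes 2 rolls
Frame 2 starts at roll index 2: rolls=7,0 (sum=7), consumes 2 rolls
Frame 3 starts at roll index 4: rolls=5,3 (sum=8), consumes 2 rolls
Frame 4 starts at roll index 6: rolls=3,3 (sum=6), consumes 2 rolls
Frame 5 starts at roll index 8: rolls=2,8 (sum=10), consumes 2 rolls
Frame 6 starts at roll index 10: rolls=8,2 (sum=10), consumes 2 rolls
Frame 7 starts at roll index 12: rolls=0,6 (sum=6), consumes 2 rolls
Frame 8 starts at roll index 14: roll=10 (strike), consumes 1 roll
Frame 9 starts at roll index 15: rolls=2,8 (sum=10), consumes 2 rolls
Frame 10 starts at roll index 17: 3 remaining rolls

Answer: 0 2 4 6 8 10 12 14 15 17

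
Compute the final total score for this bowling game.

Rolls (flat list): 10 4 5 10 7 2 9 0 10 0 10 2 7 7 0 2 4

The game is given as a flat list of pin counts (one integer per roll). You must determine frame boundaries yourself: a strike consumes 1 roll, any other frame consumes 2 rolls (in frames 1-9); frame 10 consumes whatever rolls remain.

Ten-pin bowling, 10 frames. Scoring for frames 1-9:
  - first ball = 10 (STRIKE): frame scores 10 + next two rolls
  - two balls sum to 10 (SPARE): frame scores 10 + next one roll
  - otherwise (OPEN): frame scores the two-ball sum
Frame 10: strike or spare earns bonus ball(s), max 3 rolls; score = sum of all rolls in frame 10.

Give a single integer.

Frame 1: STRIKE. 10 + next two rolls (4+5) = 19. Cumulative: 19
Frame 2: OPEN (4+5=9). Cumulative: 28
Frame 3: STRIKE. 10 + next two rolls (7+2) = 19. Cumulative: 47
Frame 4: OPEN (7+2=9). Cumulative: 56
Frame 5: OPEN (9+0=9). Cumulative: 65
Frame 6: STRIKE. 10 + next two rolls (0+10) = 20. Cumulative: 85
Frame 7: SPARE (0+10=10). 10 + next roll (2) = 12. Cumulative: 97
Frame 8: OPEN (2+7=9). Cumulative: 106
Frame 9: OPEN (7+0=7). Cumulative: 113
Frame 10: OPEN. Sum of all frame-10 rolls (2+4) = 6. Cumulative: 119

Answer: 119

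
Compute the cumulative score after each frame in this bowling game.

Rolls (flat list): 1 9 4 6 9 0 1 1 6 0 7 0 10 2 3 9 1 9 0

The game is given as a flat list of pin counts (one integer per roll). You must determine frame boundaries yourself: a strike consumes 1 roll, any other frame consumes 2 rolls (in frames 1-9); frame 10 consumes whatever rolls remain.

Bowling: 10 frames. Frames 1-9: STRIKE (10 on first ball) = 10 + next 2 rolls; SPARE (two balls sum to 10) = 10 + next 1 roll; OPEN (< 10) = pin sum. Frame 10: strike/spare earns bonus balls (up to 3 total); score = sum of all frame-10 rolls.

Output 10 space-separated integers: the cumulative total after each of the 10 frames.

Answer: 14 33 42 44 50 57 72 77 96 105

Derivation:
Frame 1: SPARE (1+9=10). 10 + next roll (4) = 14. Cumulative: 14
Frame 2: SPARE (4+6=10). 10 + next roll (9) = 19. Cumulative: 33
Frame 3: OPEN (9+0=9). Cumulative: 42
Frame 4: OPEN (1+1=2). Cumulative: 44
Frame 5: OPEN (6+0=6). Cumulative: 50
Frame 6: OPEN (7+0=7). Cumulative: 57
Frame 7: STRIKE. 10 + next two rolls (2+3) = 15. Cumulative: 72
Frame 8: OPEN (2+3=5). Cumulative: 77
Frame 9: SPARE (9+1=10). 10 + next roll (9) = 19. Cumulative: 96
Frame 10: OPEN. Sum of all frame-10 rolls (9+0) = 9. Cumulative: 105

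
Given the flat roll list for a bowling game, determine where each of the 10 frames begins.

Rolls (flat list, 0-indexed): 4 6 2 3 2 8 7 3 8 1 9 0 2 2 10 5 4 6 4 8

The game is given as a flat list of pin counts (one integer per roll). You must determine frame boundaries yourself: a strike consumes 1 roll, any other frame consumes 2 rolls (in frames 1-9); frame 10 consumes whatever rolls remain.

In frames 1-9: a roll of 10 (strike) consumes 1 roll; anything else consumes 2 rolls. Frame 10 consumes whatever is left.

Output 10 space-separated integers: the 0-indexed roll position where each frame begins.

Frame 1 starts at roll index 0: rolls=4,6 (sum=10), consumes 2 rolls
Frame 2 starts at roll index 2: rolls=2,3 (sum=5), consumes 2 rolls
Frame 3 starts at roll index 4: rolls=2,8 (sum=10), consumes 2 rolls
Frame 4 starts at roll index 6: rolls=7,3 (sum=10), consumes 2 rolls
Frame 5 starts at roll index 8: rolls=8,1 (sum=9), consumes 2 rolls
Frame 6 starts at roll index 10: rolls=9,0 (sum=9), consumes 2 rolls
Frame 7 starts at roll index 12: rolls=2,2 (sum=4), consumes 2 rolls
Frame 8 starts at roll index 14: roll=10 (strike), consumes 1 roll
Frame 9 starts at roll index 15: rolls=5,4 (sum=9), consumes 2 rolls
Frame 10 starts at roll index 17: 3 remaining rolls

Answer: 0 2 4 6 8 10 12 14 15 17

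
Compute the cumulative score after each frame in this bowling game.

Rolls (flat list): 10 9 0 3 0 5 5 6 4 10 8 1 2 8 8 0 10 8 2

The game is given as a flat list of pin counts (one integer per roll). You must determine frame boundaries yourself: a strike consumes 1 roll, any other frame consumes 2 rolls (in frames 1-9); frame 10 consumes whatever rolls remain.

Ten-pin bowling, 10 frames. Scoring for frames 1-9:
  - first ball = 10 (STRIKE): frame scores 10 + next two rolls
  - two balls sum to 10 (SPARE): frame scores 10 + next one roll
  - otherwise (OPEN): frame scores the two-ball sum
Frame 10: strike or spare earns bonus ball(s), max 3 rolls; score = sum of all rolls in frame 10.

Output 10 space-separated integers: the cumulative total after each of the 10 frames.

Frame 1: STRIKE. 10 + next two rolls (9+0) = 19. Cumulative: 19
Frame 2: OPEN (9+0=9). Cumulative: 28
Frame 3: OPEN (3+0=3). Cumulative: 31
Frame 4: SPARE (5+5=10). 10 + next roll (6) = 16. Cumulative: 47
Frame 5: SPARE (6+4=10). 10 + next roll (10) = 20. Cumulative: 67
Frame 6: STRIKE. 10 + next two rolls (8+1) = 19. Cumulative: 86
Frame 7: OPEN (8+1=9). Cumulative: 95
Frame 8: SPARE (2+8=10). 10 + next roll (8) = 18. Cumulative: 113
Frame 9: OPEN (8+0=8). Cumulative: 121
Frame 10: STRIKE. Sum of all frame-10 rolls (10+8+2) = 20. Cumulative: 141

Answer: 19 28 31 47 67 86 95 113 121 141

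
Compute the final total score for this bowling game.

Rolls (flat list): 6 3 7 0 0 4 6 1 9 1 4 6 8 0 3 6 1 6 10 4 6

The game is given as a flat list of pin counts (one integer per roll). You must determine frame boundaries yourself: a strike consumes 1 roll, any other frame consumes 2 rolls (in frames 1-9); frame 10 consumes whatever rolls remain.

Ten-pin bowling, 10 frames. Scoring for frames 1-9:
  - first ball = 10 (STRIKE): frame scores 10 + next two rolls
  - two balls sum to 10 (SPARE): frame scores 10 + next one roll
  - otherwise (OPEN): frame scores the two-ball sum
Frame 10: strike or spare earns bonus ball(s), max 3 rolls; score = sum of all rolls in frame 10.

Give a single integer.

Frame 1: OPEN (6+3=9). Cumulative: 9
Frame 2: OPEN (7+0=7). Cumulative: 16
Frame 3: OPEN (0+4=4). Cumulative: 20
Frame 4: OPEN (6+1=7). Cumulative: 27
Frame 5: SPARE (9+1=10). 10 + next roll (4) = 14. Cumulative: 41
Frame 6: SPARE (4+6=10). 10 + next roll (8) = 18. Cumulative: 59
Frame 7: OPEN (8+0=8). Cumulative: 67
Frame 8: OPEN (3+6=9). Cumulative: 76
Frame 9: OPEN (1+6=7). Cumulative: 83
Frame 10: STRIKE. Sum of all frame-10 rolls (10+4+6) = 20. Cumulative: 103

Answer: 103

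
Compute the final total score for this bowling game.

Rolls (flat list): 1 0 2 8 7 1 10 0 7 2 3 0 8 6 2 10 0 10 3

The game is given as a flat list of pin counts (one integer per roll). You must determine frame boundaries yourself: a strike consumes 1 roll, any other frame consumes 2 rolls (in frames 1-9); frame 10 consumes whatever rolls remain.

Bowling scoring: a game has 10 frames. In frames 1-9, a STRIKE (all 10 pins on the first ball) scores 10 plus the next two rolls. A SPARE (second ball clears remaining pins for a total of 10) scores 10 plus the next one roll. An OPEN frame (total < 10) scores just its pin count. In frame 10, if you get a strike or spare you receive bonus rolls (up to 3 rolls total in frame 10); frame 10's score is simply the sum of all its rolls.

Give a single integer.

Answer: 104

Derivation:
Frame 1: OPEN (1+0=1). Cumulative: 1
Frame 2: SPARE (2+8=10). 10 + next roll (7) = 17. Cumulative: 18
Frame 3: OPEN (7+1=8). Cumulative: 26
Frame 4: STRIKE. 10 + next two rolls (0+7) = 17. Cumulative: 43
Frame 5: OPEN (0+7=7). Cumulative: 50
Frame 6: OPEN (2+3=5). Cumulative: 55
Frame 7: OPEN (0+8=8). Cumulative: 63
Frame 8: OPEN (6+2=8). Cumulative: 71
Frame 9: STRIKE. 10 + next two rolls (0+10) = 20. Cumulative: 91
Frame 10: SPARE. Sum of all frame-10 rolls (0+10+3) = 13. Cumulative: 104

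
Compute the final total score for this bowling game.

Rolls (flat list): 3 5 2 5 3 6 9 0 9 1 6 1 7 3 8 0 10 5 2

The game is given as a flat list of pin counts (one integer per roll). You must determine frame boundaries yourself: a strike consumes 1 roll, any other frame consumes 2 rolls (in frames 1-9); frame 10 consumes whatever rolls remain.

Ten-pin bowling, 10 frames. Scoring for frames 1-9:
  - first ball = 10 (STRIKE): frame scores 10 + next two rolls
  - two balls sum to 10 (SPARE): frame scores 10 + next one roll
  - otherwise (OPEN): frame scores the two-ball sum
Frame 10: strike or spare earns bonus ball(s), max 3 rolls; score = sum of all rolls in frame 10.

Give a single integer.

Frame 1: OPEN (3+5=8). Cumulative: 8
Frame 2: OPEN (2+5=7). Cumulative: 15
Frame 3: OPEN (3+6=9). Cumulative: 24
Frame 4: OPEN (9+0=9). Cumulative: 33
Frame 5: SPARE (9+1=10). 10 + next roll (6) = 16. Cumulative: 49
Frame 6: OPEN (6+1=7). Cumulative: 56
Frame 7: SPARE (7+3=10). 10 + next roll (8) = 18. Cumulative: 74
Frame 8: OPEN (8+0=8). Cumulative: 82
Frame 9: STRIKE. 10 + next two rolls (5+2) = 17. Cumulative: 99
Frame 10: OPEN. Sum of all frame-10 rolls (5+2) = 7. Cumulative: 106

Answer: 106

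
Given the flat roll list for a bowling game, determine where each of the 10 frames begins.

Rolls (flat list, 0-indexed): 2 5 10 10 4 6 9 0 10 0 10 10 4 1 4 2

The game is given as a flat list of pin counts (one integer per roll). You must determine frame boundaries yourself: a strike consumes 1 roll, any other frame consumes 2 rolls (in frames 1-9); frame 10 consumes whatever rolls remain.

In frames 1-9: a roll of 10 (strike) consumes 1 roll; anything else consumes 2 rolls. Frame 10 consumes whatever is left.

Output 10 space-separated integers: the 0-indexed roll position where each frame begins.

Answer: 0 2 3 4 6 8 9 11 12 14

Derivation:
Frame 1 starts at roll index 0: rolls=2,5 (sum=7), consumes 2 rolls
Frame 2 starts at roll index 2: roll=10 (strike), consumes 1 roll
Frame 3 starts at roll index 3: roll=10 (strike), consumes 1 roll
Frame 4 starts at roll index 4: rolls=4,6 (sum=10), consumes 2 rolls
Frame 5 starts at roll index 6: rolls=9,0 (sum=9), consumes 2 rolls
Frame 6 starts at roll index 8: roll=10 (strike), consumes 1 roll
Frame 7 starts at roll index 9: rolls=0,10 (sum=10), consumes 2 rolls
Frame 8 starts at roll index 11: roll=10 (strike), consumes 1 roll
Frame 9 starts at roll index 12: rolls=4,1 (sum=5), consumes 2 rolls
Frame 10 starts at roll index 14: 2 remaining rolls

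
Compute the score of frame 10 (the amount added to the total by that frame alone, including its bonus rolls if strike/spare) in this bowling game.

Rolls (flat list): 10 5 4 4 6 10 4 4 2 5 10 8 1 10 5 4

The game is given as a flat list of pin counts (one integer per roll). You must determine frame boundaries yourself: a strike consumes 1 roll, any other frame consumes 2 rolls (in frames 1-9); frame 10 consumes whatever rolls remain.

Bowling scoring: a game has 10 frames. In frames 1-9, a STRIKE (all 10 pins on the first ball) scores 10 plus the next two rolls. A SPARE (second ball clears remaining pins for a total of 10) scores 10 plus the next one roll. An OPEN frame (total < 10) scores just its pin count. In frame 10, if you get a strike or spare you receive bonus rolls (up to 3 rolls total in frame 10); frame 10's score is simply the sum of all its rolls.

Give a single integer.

Frame 1: STRIKE. 10 + next two rolls (5+4) = 19. Cumulative: 19
Frame 2: OPEN (5+4=9). Cumulative: 28
Frame 3: SPARE (4+6=10). 10 + next roll (10) = 20. Cumulative: 48
Frame 4: STRIKE. 10 + next two rolls (4+4) = 18. Cumulative: 66
Frame 5: OPEN (4+4=8). Cumulative: 74
Frame 6: OPEN (2+5=7). Cumulative: 81
Frame 7: STRIKE. 10 + next two rolls (8+1) = 19. Cumulative: 100
Frame 8: OPEN (8+1=9). Cumulative: 109
Frame 9: STRIKE. 10 + next two rolls (5+4) = 19. Cumulative: 128
Frame 10: OPEN. Sum of all frame-10 rolls (5+4) = 9. Cumulative: 137

Answer: 9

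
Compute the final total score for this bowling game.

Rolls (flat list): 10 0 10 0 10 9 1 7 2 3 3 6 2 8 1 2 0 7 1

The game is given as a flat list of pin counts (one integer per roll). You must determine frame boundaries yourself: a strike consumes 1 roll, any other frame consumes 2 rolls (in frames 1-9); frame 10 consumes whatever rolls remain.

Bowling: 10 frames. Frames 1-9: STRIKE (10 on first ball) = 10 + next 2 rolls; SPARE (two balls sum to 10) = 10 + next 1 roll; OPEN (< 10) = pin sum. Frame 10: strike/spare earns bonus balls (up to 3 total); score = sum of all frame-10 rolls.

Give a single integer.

Frame 1: STRIKE. 10 + next two rolls (0+10) = 20. Cumulative: 20
Frame 2: SPARE (0+10=10). 10 + next roll (0) = 10. Cumulative: 30
Frame 3: SPARE (0+10=10). 10 + next roll (9) = 19. Cumulative: 49
Frame 4: SPARE (9+1=10). 10 + next roll (7) = 17. Cumulative: 66
Frame 5: OPEN (7+2=9). Cumulative: 75
Frame 6: OPEN (3+3=6). Cumulative: 81
Frame 7: OPEN (6+2=8). Cumulative: 89
Frame 8: OPEN (8+1=9). Cumulative: 98
Frame 9: OPEN (2+0=2). Cumulative: 100
Frame 10: OPEN. Sum of all frame-10 rolls (7+1) = 8. Cumulative: 108

Answer: 108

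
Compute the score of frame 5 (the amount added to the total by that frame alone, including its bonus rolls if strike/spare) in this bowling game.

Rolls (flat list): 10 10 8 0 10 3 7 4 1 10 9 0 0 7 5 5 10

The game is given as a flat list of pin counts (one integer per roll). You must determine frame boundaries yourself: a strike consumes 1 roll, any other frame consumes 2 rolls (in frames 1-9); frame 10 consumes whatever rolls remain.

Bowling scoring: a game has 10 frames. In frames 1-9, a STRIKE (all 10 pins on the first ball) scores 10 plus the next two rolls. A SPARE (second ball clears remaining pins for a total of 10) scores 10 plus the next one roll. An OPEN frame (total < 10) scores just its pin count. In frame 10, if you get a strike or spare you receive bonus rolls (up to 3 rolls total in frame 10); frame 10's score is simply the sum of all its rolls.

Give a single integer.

Frame 1: STRIKE. 10 + next two rolls (10+8) = 28. Cumulative: 28
Frame 2: STRIKE. 10 + next two rolls (8+0) = 18. Cumulative: 46
Frame 3: OPEN (8+0=8). Cumulative: 54
Frame 4: STRIKE. 10 + next two rolls (3+7) = 20. Cumulative: 74
Frame 5: SPARE (3+7=10). 10 + next roll (4) = 14. Cumulative: 88
Frame 6: OPEN (4+1=5). Cumulative: 93
Frame 7: STRIKE. 10 + next two rolls (9+0) = 19. Cumulative: 112

Answer: 14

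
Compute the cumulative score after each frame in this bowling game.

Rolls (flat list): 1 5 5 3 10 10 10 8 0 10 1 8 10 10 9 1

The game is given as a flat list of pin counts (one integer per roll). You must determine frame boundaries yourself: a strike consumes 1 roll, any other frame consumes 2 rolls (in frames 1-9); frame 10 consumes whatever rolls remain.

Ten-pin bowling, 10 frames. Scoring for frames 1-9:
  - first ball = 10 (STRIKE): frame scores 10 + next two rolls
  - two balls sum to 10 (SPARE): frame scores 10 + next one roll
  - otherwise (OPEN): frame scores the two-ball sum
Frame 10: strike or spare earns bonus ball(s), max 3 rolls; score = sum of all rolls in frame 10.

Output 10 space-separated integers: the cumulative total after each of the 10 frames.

Frame 1: OPEN (1+5=6). Cumulative: 6
Frame 2: OPEN (5+3=8). Cumulative: 14
Frame 3: STRIKE. 10 + next two rolls (10+10) = 30. Cumulative: 44
Frame 4: STRIKE. 10 + next two rolls (10+8) = 28. Cumulative: 72
Frame 5: STRIKE. 10 + next two rolls (8+0) = 18. Cumulative: 90
Frame 6: OPEN (8+0=8). Cumulative: 98
Frame 7: STRIKE. 10 + next two rolls (1+8) = 19. Cumulative: 117
Frame 8: OPEN (1+8=9). Cumulative: 126
Frame 9: STRIKE. 10 + next two rolls (10+9) = 29. Cumulative: 155
Frame 10: STRIKE. Sum of all frame-10 rolls (10+9+1) = 20. Cumulative: 175

Answer: 6 14 44 72 90 98 117 126 155 175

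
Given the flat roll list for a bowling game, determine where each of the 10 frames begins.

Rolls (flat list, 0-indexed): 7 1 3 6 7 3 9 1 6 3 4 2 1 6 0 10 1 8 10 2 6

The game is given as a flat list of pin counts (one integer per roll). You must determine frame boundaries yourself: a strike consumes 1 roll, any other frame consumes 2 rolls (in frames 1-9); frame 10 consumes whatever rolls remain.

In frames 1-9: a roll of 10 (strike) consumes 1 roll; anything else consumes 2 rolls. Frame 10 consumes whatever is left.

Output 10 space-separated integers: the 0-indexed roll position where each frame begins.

Frame 1 starts at roll index 0: rolls=7,1 (sum=8), consumes 2 rolls
Frame 2 starts at roll index 2: rolls=3,6 (sum=9), consumes 2 rolls
Frame 3 starts at roll index 4: rolls=7,3 (sum=10), consumes 2 rolls
Frame 4 starts at roll index 6: rolls=9,1 (sum=10), consumes 2 rolls
Frame 5 starts at roll index 8: rolls=6,3 (sum=9), consumes 2 rolls
Frame 6 starts at roll index 10: rolls=4,2 (sum=6), consumes 2 rolls
Frame 7 starts at roll index 12: rolls=1,6 (sum=7), consumes 2 rolls
Frame 8 starts at roll index 14: rolls=0,10 (sum=10), consumes 2 rolls
Frame 9 starts at roll index 16: rolls=1,8 (sum=9), consumes 2 rolls
Frame 10 starts at roll index 18: 3 remaining rolls

Answer: 0 2 4 6 8 10 12 14 16 18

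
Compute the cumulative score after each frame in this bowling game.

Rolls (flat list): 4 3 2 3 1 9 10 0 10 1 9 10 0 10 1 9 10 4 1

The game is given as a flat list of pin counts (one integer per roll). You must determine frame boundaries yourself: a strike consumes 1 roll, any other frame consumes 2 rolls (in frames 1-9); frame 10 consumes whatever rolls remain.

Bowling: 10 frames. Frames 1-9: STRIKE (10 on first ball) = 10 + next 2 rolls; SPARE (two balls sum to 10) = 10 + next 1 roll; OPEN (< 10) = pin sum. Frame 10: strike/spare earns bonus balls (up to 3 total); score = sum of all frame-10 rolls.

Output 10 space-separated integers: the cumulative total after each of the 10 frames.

Answer: 7 12 32 52 63 83 103 114 134 149

Derivation:
Frame 1: OPEN (4+3=7). Cumulative: 7
Frame 2: OPEN (2+3=5). Cumulative: 12
Frame 3: SPARE (1+9=10). 10 + next roll (10) = 20. Cumulative: 32
Frame 4: STRIKE. 10 + next two rolls (0+10) = 20. Cumulative: 52
Frame 5: SPARE (0+10=10). 10 + next roll (1) = 11. Cumulative: 63
Frame 6: SPARE (1+9=10). 10 + next roll (10) = 20. Cumulative: 83
Frame 7: STRIKE. 10 + next two rolls (0+10) = 20. Cumulative: 103
Frame 8: SPARE (0+10=10). 10 + next roll (1) = 11. Cumulative: 114
Frame 9: SPARE (1+9=10). 10 + next roll (10) = 20. Cumulative: 134
Frame 10: STRIKE. Sum of all frame-10 rolls (10+4+1) = 15. Cumulative: 149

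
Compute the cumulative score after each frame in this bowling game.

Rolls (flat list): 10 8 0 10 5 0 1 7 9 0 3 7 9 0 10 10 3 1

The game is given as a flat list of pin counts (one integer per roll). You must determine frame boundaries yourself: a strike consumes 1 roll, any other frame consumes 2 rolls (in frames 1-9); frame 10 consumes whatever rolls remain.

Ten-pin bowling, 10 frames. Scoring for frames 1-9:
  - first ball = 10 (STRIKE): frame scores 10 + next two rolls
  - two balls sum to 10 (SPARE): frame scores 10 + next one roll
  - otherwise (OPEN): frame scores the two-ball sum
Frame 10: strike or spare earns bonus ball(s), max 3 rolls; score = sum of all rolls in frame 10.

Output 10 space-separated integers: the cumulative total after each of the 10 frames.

Frame 1: STRIKE. 10 + next two rolls (8+0) = 18. Cumulative: 18
Frame 2: OPEN (8+0=8). Cumulative: 26
Frame 3: STRIKE. 10 + next two rolls (5+0) = 15. Cumulative: 41
Frame 4: OPEN (5+0=5). Cumulative: 46
Frame 5: OPEN (1+7=8). Cumulative: 54
Frame 6: OPEN (9+0=9). Cumulative: 63
Frame 7: SPARE (3+7=10). 10 + next roll (9) = 19. Cumulative: 82
Frame 8: OPEN (9+0=9). Cumulative: 91
Frame 9: STRIKE. 10 + next two rolls (10+3) = 23. Cumulative: 114
Frame 10: STRIKE. Sum of all frame-10 rolls (10+3+1) = 14. Cumulative: 128

Answer: 18 26 41 46 54 63 82 91 114 128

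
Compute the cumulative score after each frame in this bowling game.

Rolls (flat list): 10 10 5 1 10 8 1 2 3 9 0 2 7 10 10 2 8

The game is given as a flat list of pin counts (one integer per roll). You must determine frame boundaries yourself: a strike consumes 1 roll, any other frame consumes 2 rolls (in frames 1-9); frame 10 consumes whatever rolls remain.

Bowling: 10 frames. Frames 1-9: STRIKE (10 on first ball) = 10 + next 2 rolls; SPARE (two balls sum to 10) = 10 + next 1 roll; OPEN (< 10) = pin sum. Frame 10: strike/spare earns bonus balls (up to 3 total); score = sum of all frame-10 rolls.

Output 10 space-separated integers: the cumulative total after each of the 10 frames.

Answer: 25 41 47 66 75 80 89 98 120 140

Derivation:
Frame 1: STRIKE. 10 + next two rolls (10+5) = 25. Cumulative: 25
Frame 2: STRIKE. 10 + next two rolls (5+1) = 16. Cumulative: 41
Frame 3: OPEN (5+1=6). Cumulative: 47
Frame 4: STRIKE. 10 + next two rolls (8+1) = 19. Cumulative: 66
Frame 5: OPEN (8+1=9). Cumulative: 75
Frame 6: OPEN (2+3=5). Cumulative: 80
Frame 7: OPEN (9+0=9). Cumulative: 89
Frame 8: OPEN (2+7=9). Cumulative: 98
Frame 9: STRIKE. 10 + next two rolls (10+2) = 22. Cumulative: 120
Frame 10: STRIKE. Sum of all frame-10 rolls (10+2+8) = 20. Cumulative: 140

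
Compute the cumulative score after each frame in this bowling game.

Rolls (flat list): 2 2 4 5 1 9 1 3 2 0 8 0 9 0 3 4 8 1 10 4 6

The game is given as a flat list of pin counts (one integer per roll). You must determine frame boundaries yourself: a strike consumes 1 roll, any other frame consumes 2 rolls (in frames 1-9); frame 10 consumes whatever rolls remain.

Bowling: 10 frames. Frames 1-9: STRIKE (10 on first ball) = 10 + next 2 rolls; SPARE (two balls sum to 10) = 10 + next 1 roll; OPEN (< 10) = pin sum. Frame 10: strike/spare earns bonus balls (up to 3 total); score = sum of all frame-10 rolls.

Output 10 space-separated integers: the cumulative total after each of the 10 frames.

Frame 1: OPEN (2+2=4). Cumulative: 4
Frame 2: OPEN (4+5=9). Cumulative: 13
Frame 3: SPARE (1+9=10). 10 + next roll (1) = 11. Cumulative: 24
Frame 4: OPEN (1+3=4). Cumulative: 28
Frame 5: OPEN (2+0=2). Cumulative: 30
Frame 6: OPEN (8+0=8). Cumulative: 38
Frame 7: OPEN (9+0=9). Cumulative: 47
Frame 8: OPEN (3+4=7). Cumulative: 54
Frame 9: OPEN (8+1=9). Cumulative: 63
Frame 10: STRIKE. Sum of all frame-10 rolls (10+4+6) = 20. Cumulative: 83

Answer: 4 13 24 28 30 38 47 54 63 83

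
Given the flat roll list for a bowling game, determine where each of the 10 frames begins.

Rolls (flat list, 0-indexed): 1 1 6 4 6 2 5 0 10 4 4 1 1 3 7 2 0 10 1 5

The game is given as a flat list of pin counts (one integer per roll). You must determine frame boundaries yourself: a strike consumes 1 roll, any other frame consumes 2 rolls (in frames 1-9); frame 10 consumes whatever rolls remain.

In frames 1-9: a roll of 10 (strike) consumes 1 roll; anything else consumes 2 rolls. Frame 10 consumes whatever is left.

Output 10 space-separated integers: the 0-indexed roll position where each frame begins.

Answer: 0 2 4 6 8 9 11 13 15 17

Derivation:
Frame 1 starts at roll index 0: rolls=1,1 (sum=2), consumes 2 rolls
Frame 2 starts at roll index 2: rolls=6,4 (sum=10), consumes 2 rolls
Frame 3 starts at roll index 4: rolls=6,2 (sum=8), consumes 2 rolls
Frame 4 starts at roll index 6: rolls=5,0 (sum=5), consumes 2 rolls
Frame 5 starts at roll index 8: roll=10 (strike), consumes 1 roll
Frame 6 starts at roll index 9: rolls=4,4 (sum=8), consumes 2 rolls
Frame 7 starts at roll index 11: rolls=1,1 (sum=2), consumes 2 rolls
Frame 8 starts at roll index 13: rolls=3,7 (sum=10), consumes 2 rolls
Frame 9 starts at roll index 15: rolls=2,0 (sum=2), consumes 2 rolls
Frame 10 starts at roll index 17: 3 remaining rolls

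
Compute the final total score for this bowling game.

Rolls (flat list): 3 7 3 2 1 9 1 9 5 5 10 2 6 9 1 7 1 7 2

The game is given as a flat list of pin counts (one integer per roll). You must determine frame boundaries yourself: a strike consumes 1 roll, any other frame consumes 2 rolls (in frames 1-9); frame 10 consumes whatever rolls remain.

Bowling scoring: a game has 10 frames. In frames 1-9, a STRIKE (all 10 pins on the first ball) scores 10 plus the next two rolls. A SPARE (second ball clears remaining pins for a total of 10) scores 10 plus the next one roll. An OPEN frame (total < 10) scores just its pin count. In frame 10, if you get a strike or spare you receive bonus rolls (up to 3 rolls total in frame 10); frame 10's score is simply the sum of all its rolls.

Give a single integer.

Frame 1: SPARE (3+7=10). 10 + next roll (3) = 13. Cumulative: 13
Frame 2: OPEN (3+2=5). Cumulative: 18
Frame 3: SPARE (1+9=10). 10 + next roll (1) = 11. Cumulative: 29
Frame 4: SPARE (1+9=10). 10 + next roll (5) = 15. Cumulative: 44
Frame 5: SPARE (5+5=10). 10 + next roll (10) = 20. Cumulative: 64
Frame 6: STRIKE. 10 + next two rolls (2+6) = 18. Cumulative: 82
Frame 7: OPEN (2+6=8). Cumulative: 90
Frame 8: SPARE (9+1=10). 10 + next roll (7) = 17. Cumulative: 107
Frame 9: OPEN (7+1=8). Cumulative: 115
Frame 10: OPEN. Sum of all frame-10 rolls (7+2) = 9. Cumulative: 124

Answer: 124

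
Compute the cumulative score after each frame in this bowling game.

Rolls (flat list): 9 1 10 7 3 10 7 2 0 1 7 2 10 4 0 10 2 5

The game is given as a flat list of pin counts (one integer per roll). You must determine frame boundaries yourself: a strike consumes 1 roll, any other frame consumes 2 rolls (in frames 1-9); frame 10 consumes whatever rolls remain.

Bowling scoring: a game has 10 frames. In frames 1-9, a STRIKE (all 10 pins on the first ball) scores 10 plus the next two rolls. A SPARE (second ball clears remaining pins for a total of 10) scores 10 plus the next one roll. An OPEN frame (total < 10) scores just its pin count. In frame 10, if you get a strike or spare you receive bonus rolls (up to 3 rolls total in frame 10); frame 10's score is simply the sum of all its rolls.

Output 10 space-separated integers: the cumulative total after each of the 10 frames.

Frame 1: SPARE (9+1=10). 10 + next roll (10) = 20. Cumulative: 20
Frame 2: STRIKE. 10 + next two rolls (7+3) = 20. Cumulative: 40
Frame 3: SPARE (7+3=10). 10 + next roll (10) = 20. Cumulative: 60
Frame 4: STRIKE. 10 + next two rolls (7+2) = 19. Cumulative: 79
Frame 5: OPEN (7+2=9). Cumulative: 88
Frame 6: OPEN (0+1=1). Cumulative: 89
Frame 7: OPEN (7+2=9). Cumulative: 98
Frame 8: STRIKE. 10 + next two rolls (4+0) = 14. Cumulative: 112
Frame 9: OPEN (4+0=4). Cumulative: 116
Frame 10: STRIKE. Sum of all frame-10 rolls (10+2+5) = 17. Cumulative: 133

Answer: 20 40 60 79 88 89 98 112 116 133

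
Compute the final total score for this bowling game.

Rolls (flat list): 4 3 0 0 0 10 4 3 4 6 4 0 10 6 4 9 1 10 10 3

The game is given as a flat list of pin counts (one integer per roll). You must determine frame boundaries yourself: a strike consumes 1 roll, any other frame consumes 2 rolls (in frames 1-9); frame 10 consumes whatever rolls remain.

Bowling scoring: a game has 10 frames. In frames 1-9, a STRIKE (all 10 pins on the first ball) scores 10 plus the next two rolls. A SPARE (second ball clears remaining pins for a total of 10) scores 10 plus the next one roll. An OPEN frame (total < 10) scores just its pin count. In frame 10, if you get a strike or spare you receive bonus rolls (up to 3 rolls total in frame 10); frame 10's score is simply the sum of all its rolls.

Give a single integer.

Answer: 128

Derivation:
Frame 1: OPEN (4+3=7). Cumulative: 7
Frame 2: OPEN (0+0=0). Cumulative: 7
Frame 3: SPARE (0+10=10). 10 + next roll (4) = 14. Cumulative: 21
Frame 4: OPEN (4+3=7). Cumulative: 28
Frame 5: SPARE (4+6=10). 10 + next roll (4) = 14. Cumulative: 42
Frame 6: OPEN (4+0=4). Cumulative: 46
Frame 7: STRIKE. 10 + next two rolls (6+4) = 20. Cumulative: 66
Frame 8: SPARE (6+4=10). 10 + next roll (9) = 19. Cumulative: 85
Frame 9: SPARE (9+1=10). 10 + next roll (10) = 20. Cumulative: 105
Frame 10: STRIKE. Sum of all frame-10 rolls (10+10+3) = 23. Cumulative: 128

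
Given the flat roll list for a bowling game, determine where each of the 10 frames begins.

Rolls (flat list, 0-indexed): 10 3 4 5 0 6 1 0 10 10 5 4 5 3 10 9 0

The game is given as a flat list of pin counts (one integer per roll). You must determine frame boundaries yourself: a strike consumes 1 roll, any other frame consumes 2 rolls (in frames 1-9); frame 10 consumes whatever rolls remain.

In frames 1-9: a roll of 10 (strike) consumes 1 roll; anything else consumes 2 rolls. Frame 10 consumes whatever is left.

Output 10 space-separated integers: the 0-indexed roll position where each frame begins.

Frame 1 starts at roll index 0: roll=10 (strike), consumes 1 roll
Frame 2 starts at roll index 1: rolls=3,4 (sum=7), consumes 2 rolls
Frame 3 starts at roll index 3: rolls=5,0 (sum=5), consumes 2 rolls
Frame 4 starts at roll index 5: rolls=6,1 (sum=7), consumes 2 rolls
Frame 5 starts at roll index 7: rolls=0,10 (sum=10), consumes 2 rolls
Frame 6 starts at roll index 9: roll=10 (strike), consumes 1 roll
Frame 7 starts at roll index 10: rolls=5,4 (sum=9), consumes 2 rolls
Frame 8 starts at roll index 12: rolls=5,3 (sum=8), consumes 2 rolls
Frame 9 starts at roll index 14: roll=10 (strike), consumes 1 roll
Frame 10 starts at roll index 15: 2 remaining rolls

Answer: 0 1 3 5 7 9 10 12 14 15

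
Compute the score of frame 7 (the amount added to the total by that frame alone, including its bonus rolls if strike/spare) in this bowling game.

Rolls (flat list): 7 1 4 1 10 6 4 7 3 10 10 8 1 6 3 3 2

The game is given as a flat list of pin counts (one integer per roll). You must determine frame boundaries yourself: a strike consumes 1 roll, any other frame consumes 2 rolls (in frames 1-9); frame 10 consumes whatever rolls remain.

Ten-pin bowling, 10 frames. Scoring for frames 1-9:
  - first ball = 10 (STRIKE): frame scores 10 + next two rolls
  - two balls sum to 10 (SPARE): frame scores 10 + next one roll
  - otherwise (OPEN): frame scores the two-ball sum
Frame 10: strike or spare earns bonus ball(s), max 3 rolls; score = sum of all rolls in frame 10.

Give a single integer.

Frame 1: OPEN (7+1=8). Cumulative: 8
Frame 2: OPEN (4+1=5). Cumulative: 13
Frame 3: STRIKE. 10 + next two rolls (6+4) = 20. Cumulative: 33
Frame 4: SPARE (6+4=10). 10 + next roll (7) = 17. Cumulative: 50
Frame 5: SPARE (7+3=10). 10 + next roll (10) = 20. Cumulative: 70
Frame 6: STRIKE. 10 + next two rolls (10+8) = 28. Cumulative: 98
Frame 7: STRIKE. 10 + next two rolls (8+1) = 19. Cumulative: 117
Frame 8: OPEN (8+1=9). Cumulative: 126
Frame 9: OPEN (6+3=9). Cumulative: 135

Answer: 19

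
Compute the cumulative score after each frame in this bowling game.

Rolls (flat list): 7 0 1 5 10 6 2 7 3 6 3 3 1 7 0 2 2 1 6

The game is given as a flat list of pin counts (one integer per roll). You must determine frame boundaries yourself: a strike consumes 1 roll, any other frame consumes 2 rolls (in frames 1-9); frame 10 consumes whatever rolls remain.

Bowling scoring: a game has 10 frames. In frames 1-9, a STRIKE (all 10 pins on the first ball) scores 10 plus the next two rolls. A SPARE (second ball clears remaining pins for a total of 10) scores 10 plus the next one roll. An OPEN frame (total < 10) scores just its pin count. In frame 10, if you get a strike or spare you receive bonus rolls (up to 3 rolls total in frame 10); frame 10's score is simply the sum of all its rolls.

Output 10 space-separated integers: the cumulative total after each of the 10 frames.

Answer: 7 13 31 39 55 64 68 75 79 86

Derivation:
Frame 1: OPEN (7+0=7). Cumulative: 7
Frame 2: OPEN (1+5=6). Cumulative: 13
Frame 3: STRIKE. 10 + next two rolls (6+2) = 18. Cumulative: 31
Frame 4: OPEN (6+2=8). Cumulative: 39
Frame 5: SPARE (7+3=10). 10 + next roll (6) = 16. Cumulative: 55
Frame 6: OPEN (6+3=9). Cumulative: 64
Frame 7: OPEN (3+1=4). Cumulative: 68
Frame 8: OPEN (7+0=7). Cumulative: 75
Frame 9: OPEN (2+2=4). Cumulative: 79
Frame 10: OPEN. Sum of all frame-10 rolls (1+6) = 7. Cumulative: 86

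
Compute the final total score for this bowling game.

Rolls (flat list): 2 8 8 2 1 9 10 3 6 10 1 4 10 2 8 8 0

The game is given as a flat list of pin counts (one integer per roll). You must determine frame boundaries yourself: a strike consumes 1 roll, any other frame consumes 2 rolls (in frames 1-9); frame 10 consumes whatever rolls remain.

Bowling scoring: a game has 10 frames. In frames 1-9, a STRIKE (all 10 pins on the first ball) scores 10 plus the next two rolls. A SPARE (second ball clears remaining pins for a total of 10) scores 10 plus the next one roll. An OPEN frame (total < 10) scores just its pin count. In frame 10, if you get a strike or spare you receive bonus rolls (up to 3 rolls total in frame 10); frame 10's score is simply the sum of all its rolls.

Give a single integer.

Answer: 143

Derivation:
Frame 1: SPARE (2+8=10). 10 + next roll (8) = 18. Cumulative: 18
Frame 2: SPARE (8+2=10). 10 + next roll (1) = 11. Cumulative: 29
Frame 3: SPARE (1+9=10). 10 + next roll (10) = 20. Cumulative: 49
Frame 4: STRIKE. 10 + next two rolls (3+6) = 19. Cumulative: 68
Frame 5: OPEN (3+6=9). Cumulative: 77
Frame 6: STRIKE. 10 + next two rolls (1+4) = 15. Cumulative: 92
Frame 7: OPEN (1+4=5). Cumulative: 97
Frame 8: STRIKE. 10 + next two rolls (2+8) = 20. Cumulative: 117
Frame 9: SPARE (2+8=10). 10 + next roll (8) = 18. Cumulative: 135
Frame 10: OPEN. Sum of all frame-10 rolls (8+0) = 8. Cumulative: 143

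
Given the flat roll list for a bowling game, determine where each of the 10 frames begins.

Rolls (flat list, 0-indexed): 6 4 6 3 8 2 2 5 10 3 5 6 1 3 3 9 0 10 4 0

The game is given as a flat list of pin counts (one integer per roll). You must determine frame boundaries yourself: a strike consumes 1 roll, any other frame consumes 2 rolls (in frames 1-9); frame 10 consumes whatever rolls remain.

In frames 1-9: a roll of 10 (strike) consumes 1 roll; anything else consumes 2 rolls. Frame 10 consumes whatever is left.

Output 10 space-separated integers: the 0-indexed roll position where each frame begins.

Answer: 0 2 4 6 8 9 11 13 15 17

Derivation:
Frame 1 starts at roll index 0: rolls=6,4 (sum=10), consumes 2 rolls
Frame 2 starts at roll index 2: rolls=6,3 (sum=9), consumes 2 rolls
Frame 3 starts at roll index 4: rolls=8,2 (sum=10), consumes 2 rolls
Frame 4 starts at roll index 6: rolls=2,5 (sum=7), consumes 2 rolls
Frame 5 starts at roll index 8: roll=10 (strike), consumes 1 roll
Frame 6 starts at roll index 9: rolls=3,5 (sum=8), consumes 2 rolls
Frame 7 starts at roll index 11: rolls=6,1 (sum=7), consumes 2 rolls
Frame 8 starts at roll index 13: rolls=3,3 (sum=6), consumes 2 rolls
Frame 9 starts at roll index 15: rolls=9,0 (sum=9), consumes 2 rolls
Frame 10 starts at roll index 17: 3 remaining rolls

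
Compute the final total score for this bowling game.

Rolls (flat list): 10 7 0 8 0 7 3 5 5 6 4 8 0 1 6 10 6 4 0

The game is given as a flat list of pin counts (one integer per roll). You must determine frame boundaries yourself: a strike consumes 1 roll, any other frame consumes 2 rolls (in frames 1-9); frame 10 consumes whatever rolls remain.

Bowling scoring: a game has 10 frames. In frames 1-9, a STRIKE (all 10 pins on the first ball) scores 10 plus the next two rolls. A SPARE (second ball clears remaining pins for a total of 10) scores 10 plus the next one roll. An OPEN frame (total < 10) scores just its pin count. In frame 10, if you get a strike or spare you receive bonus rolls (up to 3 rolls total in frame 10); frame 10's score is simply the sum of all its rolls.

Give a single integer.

Answer: 126

Derivation:
Frame 1: STRIKE. 10 + next two rolls (7+0) = 17. Cumulative: 17
Frame 2: OPEN (7+0=7). Cumulative: 24
Frame 3: OPEN (8+0=8). Cumulative: 32
Frame 4: SPARE (7+3=10). 10 + next roll (5) = 15. Cumulative: 47
Frame 5: SPARE (5+5=10). 10 + next roll (6) = 16. Cumulative: 63
Frame 6: SPARE (6+4=10). 10 + next roll (8) = 18. Cumulative: 81
Frame 7: OPEN (8+0=8). Cumulative: 89
Frame 8: OPEN (1+6=7). Cumulative: 96
Frame 9: STRIKE. 10 + next two rolls (6+4) = 20. Cumulative: 116
Frame 10: SPARE. Sum of all frame-10 rolls (6+4+0) = 10. Cumulative: 126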